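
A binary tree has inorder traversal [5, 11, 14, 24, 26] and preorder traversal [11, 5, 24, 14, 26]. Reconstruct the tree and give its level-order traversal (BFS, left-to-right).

Inorder:  [5, 11, 14, 24, 26]
Preorder: [11, 5, 24, 14, 26]
Algorithm: preorder visits root first, so consume preorder in order;
for each root, split the current inorder slice at that value into
left-subtree inorder and right-subtree inorder, then recurse.
Recursive splits:
  root=11; inorder splits into left=[5], right=[14, 24, 26]
  root=5; inorder splits into left=[], right=[]
  root=24; inorder splits into left=[14], right=[26]
  root=14; inorder splits into left=[], right=[]
  root=26; inorder splits into left=[], right=[]
Reconstructed level-order: [11, 5, 24, 14, 26]


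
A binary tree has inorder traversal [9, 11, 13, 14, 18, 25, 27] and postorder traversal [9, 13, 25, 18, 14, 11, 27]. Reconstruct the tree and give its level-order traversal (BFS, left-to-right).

Inorder:   [9, 11, 13, 14, 18, 25, 27]
Postorder: [9, 13, 25, 18, 14, 11, 27]
Algorithm: postorder visits root last, so walk postorder right-to-left;
each value is the root of the current inorder slice — split it at that
value, recurse on the right subtree first, then the left.
Recursive splits:
  root=27; inorder splits into left=[9, 11, 13, 14, 18, 25], right=[]
  root=11; inorder splits into left=[9], right=[13, 14, 18, 25]
  root=14; inorder splits into left=[13], right=[18, 25]
  root=18; inorder splits into left=[], right=[25]
  root=25; inorder splits into left=[], right=[]
  root=13; inorder splits into left=[], right=[]
  root=9; inorder splits into left=[], right=[]
Reconstructed level-order: [27, 11, 9, 14, 13, 18, 25]


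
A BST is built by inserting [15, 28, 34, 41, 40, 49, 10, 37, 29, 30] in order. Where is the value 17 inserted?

Starting tree (level order): [15, 10, 28, None, None, None, 34, 29, 41, None, 30, 40, 49, None, None, 37]
Insertion path: 15 -> 28
Result: insert 17 as left child of 28
Final tree (level order): [15, 10, 28, None, None, 17, 34, None, None, 29, 41, None, 30, 40, 49, None, None, 37]


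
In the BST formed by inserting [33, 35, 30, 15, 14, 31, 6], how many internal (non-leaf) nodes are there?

Tree built from: [33, 35, 30, 15, 14, 31, 6]
Tree (level-order array): [33, 30, 35, 15, 31, None, None, 14, None, None, None, 6]
Rule: An internal node has at least one child.
Per-node child counts:
  node 33: 2 child(ren)
  node 30: 2 child(ren)
  node 15: 1 child(ren)
  node 14: 1 child(ren)
  node 6: 0 child(ren)
  node 31: 0 child(ren)
  node 35: 0 child(ren)
Matching nodes: [33, 30, 15, 14]
Count of internal (non-leaf) nodes: 4


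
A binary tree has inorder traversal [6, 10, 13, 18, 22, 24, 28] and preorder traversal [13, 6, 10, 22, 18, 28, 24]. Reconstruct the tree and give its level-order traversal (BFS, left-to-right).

Inorder:  [6, 10, 13, 18, 22, 24, 28]
Preorder: [13, 6, 10, 22, 18, 28, 24]
Algorithm: preorder visits root first, so consume preorder in order;
for each root, split the current inorder slice at that value into
left-subtree inorder and right-subtree inorder, then recurse.
Recursive splits:
  root=13; inorder splits into left=[6, 10], right=[18, 22, 24, 28]
  root=6; inorder splits into left=[], right=[10]
  root=10; inorder splits into left=[], right=[]
  root=22; inorder splits into left=[18], right=[24, 28]
  root=18; inorder splits into left=[], right=[]
  root=28; inorder splits into left=[24], right=[]
  root=24; inorder splits into left=[], right=[]
Reconstructed level-order: [13, 6, 22, 10, 18, 28, 24]


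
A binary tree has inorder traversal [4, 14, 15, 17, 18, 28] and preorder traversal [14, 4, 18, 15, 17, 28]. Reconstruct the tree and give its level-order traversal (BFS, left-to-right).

Inorder:  [4, 14, 15, 17, 18, 28]
Preorder: [14, 4, 18, 15, 17, 28]
Algorithm: preorder visits root first, so consume preorder in order;
for each root, split the current inorder slice at that value into
left-subtree inorder and right-subtree inorder, then recurse.
Recursive splits:
  root=14; inorder splits into left=[4], right=[15, 17, 18, 28]
  root=4; inorder splits into left=[], right=[]
  root=18; inorder splits into left=[15, 17], right=[28]
  root=15; inorder splits into left=[], right=[17]
  root=17; inorder splits into left=[], right=[]
  root=28; inorder splits into left=[], right=[]
Reconstructed level-order: [14, 4, 18, 15, 28, 17]


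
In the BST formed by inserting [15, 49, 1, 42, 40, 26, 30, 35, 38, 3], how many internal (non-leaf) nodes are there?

Tree built from: [15, 49, 1, 42, 40, 26, 30, 35, 38, 3]
Tree (level-order array): [15, 1, 49, None, 3, 42, None, None, None, 40, None, 26, None, None, 30, None, 35, None, 38]
Rule: An internal node has at least one child.
Per-node child counts:
  node 15: 2 child(ren)
  node 1: 1 child(ren)
  node 3: 0 child(ren)
  node 49: 1 child(ren)
  node 42: 1 child(ren)
  node 40: 1 child(ren)
  node 26: 1 child(ren)
  node 30: 1 child(ren)
  node 35: 1 child(ren)
  node 38: 0 child(ren)
Matching nodes: [15, 1, 49, 42, 40, 26, 30, 35]
Count of internal (non-leaf) nodes: 8


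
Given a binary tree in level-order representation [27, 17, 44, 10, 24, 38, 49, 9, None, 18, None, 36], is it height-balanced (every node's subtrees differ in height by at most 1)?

Tree (level-order array): [27, 17, 44, 10, 24, 38, 49, 9, None, 18, None, 36]
Definition: a tree is height-balanced if, at every node, |h(left) - h(right)| <= 1 (empty subtree has height -1).
Bottom-up per-node check:
  node 9: h_left=-1, h_right=-1, diff=0 [OK], height=0
  node 10: h_left=0, h_right=-1, diff=1 [OK], height=1
  node 18: h_left=-1, h_right=-1, diff=0 [OK], height=0
  node 24: h_left=0, h_right=-1, diff=1 [OK], height=1
  node 17: h_left=1, h_right=1, diff=0 [OK], height=2
  node 36: h_left=-1, h_right=-1, diff=0 [OK], height=0
  node 38: h_left=0, h_right=-1, diff=1 [OK], height=1
  node 49: h_left=-1, h_right=-1, diff=0 [OK], height=0
  node 44: h_left=1, h_right=0, diff=1 [OK], height=2
  node 27: h_left=2, h_right=2, diff=0 [OK], height=3
All nodes satisfy the balance condition.
Result: Balanced


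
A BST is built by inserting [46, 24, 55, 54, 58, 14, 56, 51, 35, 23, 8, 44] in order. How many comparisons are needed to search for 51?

Search path for 51: 46 -> 55 -> 54 -> 51
Found: True
Comparisons: 4


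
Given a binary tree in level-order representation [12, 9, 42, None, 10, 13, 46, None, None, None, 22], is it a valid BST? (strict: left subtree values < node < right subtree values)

Level-order array: [12, 9, 42, None, 10, 13, 46, None, None, None, 22]
Validate using subtree bounds (lo, hi): at each node, require lo < value < hi,
then recurse left with hi=value and right with lo=value.
Preorder trace (stopping at first violation):
  at node 12 with bounds (-inf, +inf): OK
  at node 9 with bounds (-inf, 12): OK
  at node 10 with bounds (9, 12): OK
  at node 42 with bounds (12, +inf): OK
  at node 13 with bounds (12, 42): OK
  at node 22 with bounds (13, 42): OK
  at node 46 with bounds (42, +inf): OK
No violation found at any node.
Result: Valid BST


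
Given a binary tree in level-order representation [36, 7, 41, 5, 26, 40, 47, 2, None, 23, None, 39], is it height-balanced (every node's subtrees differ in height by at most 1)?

Tree (level-order array): [36, 7, 41, 5, 26, 40, 47, 2, None, 23, None, 39]
Definition: a tree is height-balanced if, at every node, |h(left) - h(right)| <= 1 (empty subtree has height -1).
Bottom-up per-node check:
  node 2: h_left=-1, h_right=-1, diff=0 [OK], height=0
  node 5: h_left=0, h_right=-1, diff=1 [OK], height=1
  node 23: h_left=-1, h_right=-1, diff=0 [OK], height=0
  node 26: h_left=0, h_right=-1, diff=1 [OK], height=1
  node 7: h_left=1, h_right=1, diff=0 [OK], height=2
  node 39: h_left=-1, h_right=-1, diff=0 [OK], height=0
  node 40: h_left=0, h_right=-1, diff=1 [OK], height=1
  node 47: h_left=-1, h_right=-1, diff=0 [OK], height=0
  node 41: h_left=1, h_right=0, diff=1 [OK], height=2
  node 36: h_left=2, h_right=2, diff=0 [OK], height=3
All nodes satisfy the balance condition.
Result: Balanced


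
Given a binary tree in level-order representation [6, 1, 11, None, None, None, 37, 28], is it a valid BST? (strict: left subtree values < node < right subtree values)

Level-order array: [6, 1, 11, None, None, None, 37, 28]
Validate using subtree bounds (lo, hi): at each node, require lo < value < hi,
then recurse left with hi=value and right with lo=value.
Preorder trace (stopping at first violation):
  at node 6 with bounds (-inf, +inf): OK
  at node 1 with bounds (-inf, 6): OK
  at node 11 with bounds (6, +inf): OK
  at node 37 with bounds (11, +inf): OK
  at node 28 with bounds (11, 37): OK
No violation found at any node.
Result: Valid BST


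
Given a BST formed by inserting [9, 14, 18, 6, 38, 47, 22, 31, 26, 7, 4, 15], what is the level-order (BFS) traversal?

Tree insertion order: [9, 14, 18, 6, 38, 47, 22, 31, 26, 7, 4, 15]
Tree (level-order array): [9, 6, 14, 4, 7, None, 18, None, None, None, None, 15, 38, None, None, 22, 47, None, 31, None, None, 26]
BFS from the root, enqueuing left then right child of each popped node:
  queue [9] -> pop 9, enqueue [6, 14], visited so far: [9]
  queue [6, 14] -> pop 6, enqueue [4, 7], visited so far: [9, 6]
  queue [14, 4, 7] -> pop 14, enqueue [18], visited so far: [9, 6, 14]
  queue [4, 7, 18] -> pop 4, enqueue [none], visited so far: [9, 6, 14, 4]
  queue [7, 18] -> pop 7, enqueue [none], visited so far: [9, 6, 14, 4, 7]
  queue [18] -> pop 18, enqueue [15, 38], visited so far: [9, 6, 14, 4, 7, 18]
  queue [15, 38] -> pop 15, enqueue [none], visited so far: [9, 6, 14, 4, 7, 18, 15]
  queue [38] -> pop 38, enqueue [22, 47], visited so far: [9, 6, 14, 4, 7, 18, 15, 38]
  queue [22, 47] -> pop 22, enqueue [31], visited so far: [9, 6, 14, 4, 7, 18, 15, 38, 22]
  queue [47, 31] -> pop 47, enqueue [none], visited so far: [9, 6, 14, 4, 7, 18, 15, 38, 22, 47]
  queue [31] -> pop 31, enqueue [26], visited so far: [9, 6, 14, 4, 7, 18, 15, 38, 22, 47, 31]
  queue [26] -> pop 26, enqueue [none], visited so far: [9, 6, 14, 4, 7, 18, 15, 38, 22, 47, 31, 26]
Result: [9, 6, 14, 4, 7, 18, 15, 38, 22, 47, 31, 26]


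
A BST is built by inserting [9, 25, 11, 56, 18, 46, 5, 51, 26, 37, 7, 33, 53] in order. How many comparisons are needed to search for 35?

Search path for 35: 9 -> 25 -> 56 -> 46 -> 26 -> 37 -> 33
Found: False
Comparisons: 7


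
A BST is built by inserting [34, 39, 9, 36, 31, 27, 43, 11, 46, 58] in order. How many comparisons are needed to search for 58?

Search path for 58: 34 -> 39 -> 43 -> 46 -> 58
Found: True
Comparisons: 5


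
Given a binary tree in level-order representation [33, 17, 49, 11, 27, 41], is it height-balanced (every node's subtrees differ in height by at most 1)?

Tree (level-order array): [33, 17, 49, 11, 27, 41]
Definition: a tree is height-balanced if, at every node, |h(left) - h(right)| <= 1 (empty subtree has height -1).
Bottom-up per-node check:
  node 11: h_left=-1, h_right=-1, diff=0 [OK], height=0
  node 27: h_left=-1, h_right=-1, diff=0 [OK], height=0
  node 17: h_left=0, h_right=0, diff=0 [OK], height=1
  node 41: h_left=-1, h_right=-1, diff=0 [OK], height=0
  node 49: h_left=0, h_right=-1, diff=1 [OK], height=1
  node 33: h_left=1, h_right=1, diff=0 [OK], height=2
All nodes satisfy the balance condition.
Result: Balanced


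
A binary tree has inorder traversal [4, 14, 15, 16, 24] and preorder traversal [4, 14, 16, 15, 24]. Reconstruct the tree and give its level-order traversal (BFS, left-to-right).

Inorder:  [4, 14, 15, 16, 24]
Preorder: [4, 14, 16, 15, 24]
Algorithm: preorder visits root first, so consume preorder in order;
for each root, split the current inorder slice at that value into
left-subtree inorder and right-subtree inorder, then recurse.
Recursive splits:
  root=4; inorder splits into left=[], right=[14, 15, 16, 24]
  root=14; inorder splits into left=[], right=[15, 16, 24]
  root=16; inorder splits into left=[15], right=[24]
  root=15; inorder splits into left=[], right=[]
  root=24; inorder splits into left=[], right=[]
Reconstructed level-order: [4, 14, 16, 15, 24]


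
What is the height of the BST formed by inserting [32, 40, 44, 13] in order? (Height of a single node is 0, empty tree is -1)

Insertion order: [32, 40, 44, 13]
Tree (level-order array): [32, 13, 40, None, None, None, 44]
Compute height bottom-up (empty subtree = -1):
  height(13) = 1 + max(-1, -1) = 0
  height(44) = 1 + max(-1, -1) = 0
  height(40) = 1 + max(-1, 0) = 1
  height(32) = 1 + max(0, 1) = 2
Height = 2


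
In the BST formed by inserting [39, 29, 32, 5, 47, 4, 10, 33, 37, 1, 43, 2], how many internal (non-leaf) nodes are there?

Tree built from: [39, 29, 32, 5, 47, 4, 10, 33, 37, 1, 43, 2]
Tree (level-order array): [39, 29, 47, 5, 32, 43, None, 4, 10, None, 33, None, None, 1, None, None, None, None, 37, None, 2]
Rule: An internal node has at least one child.
Per-node child counts:
  node 39: 2 child(ren)
  node 29: 2 child(ren)
  node 5: 2 child(ren)
  node 4: 1 child(ren)
  node 1: 1 child(ren)
  node 2: 0 child(ren)
  node 10: 0 child(ren)
  node 32: 1 child(ren)
  node 33: 1 child(ren)
  node 37: 0 child(ren)
  node 47: 1 child(ren)
  node 43: 0 child(ren)
Matching nodes: [39, 29, 5, 4, 1, 32, 33, 47]
Count of internal (non-leaf) nodes: 8


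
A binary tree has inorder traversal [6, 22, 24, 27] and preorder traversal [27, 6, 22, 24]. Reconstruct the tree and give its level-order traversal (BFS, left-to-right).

Inorder:  [6, 22, 24, 27]
Preorder: [27, 6, 22, 24]
Algorithm: preorder visits root first, so consume preorder in order;
for each root, split the current inorder slice at that value into
left-subtree inorder and right-subtree inorder, then recurse.
Recursive splits:
  root=27; inorder splits into left=[6, 22, 24], right=[]
  root=6; inorder splits into left=[], right=[22, 24]
  root=22; inorder splits into left=[], right=[24]
  root=24; inorder splits into left=[], right=[]
Reconstructed level-order: [27, 6, 22, 24]


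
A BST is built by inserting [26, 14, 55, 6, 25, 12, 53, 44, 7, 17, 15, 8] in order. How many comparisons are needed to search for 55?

Search path for 55: 26 -> 55
Found: True
Comparisons: 2


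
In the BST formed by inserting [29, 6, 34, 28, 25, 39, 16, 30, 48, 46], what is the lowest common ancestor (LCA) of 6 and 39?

Tree insertion order: [29, 6, 34, 28, 25, 39, 16, 30, 48, 46]
Tree (level-order array): [29, 6, 34, None, 28, 30, 39, 25, None, None, None, None, 48, 16, None, 46]
In a BST, the LCA of p=6, q=39 is the first node v on the
root-to-leaf path with p <= v <= q (go left if both < v, right if both > v).
Walk from root:
  at 29: 6 <= 29 <= 39, this is the LCA
LCA = 29


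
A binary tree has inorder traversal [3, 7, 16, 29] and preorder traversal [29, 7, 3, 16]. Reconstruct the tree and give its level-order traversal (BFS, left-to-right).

Inorder:  [3, 7, 16, 29]
Preorder: [29, 7, 3, 16]
Algorithm: preorder visits root first, so consume preorder in order;
for each root, split the current inorder slice at that value into
left-subtree inorder and right-subtree inorder, then recurse.
Recursive splits:
  root=29; inorder splits into left=[3, 7, 16], right=[]
  root=7; inorder splits into left=[3], right=[16]
  root=3; inorder splits into left=[], right=[]
  root=16; inorder splits into left=[], right=[]
Reconstructed level-order: [29, 7, 3, 16]


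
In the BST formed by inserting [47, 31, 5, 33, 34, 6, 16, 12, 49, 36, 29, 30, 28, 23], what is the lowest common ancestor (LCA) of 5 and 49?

Tree insertion order: [47, 31, 5, 33, 34, 6, 16, 12, 49, 36, 29, 30, 28, 23]
Tree (level-order array): [47, 31, 49, 5, 33, None, None, None, 6, None, 34, None, 16, None, 36, 12, 29, None, None, None, None, 28, 30, 23]
In a BST, the LCA of p=5, q=49 is the first node v on the
root-to-leaf path with p <= v <= q (go left if both < v, right if both > v).
Walk from root:
  at 47: 5 <= 47 <= 49, this is the LCA
LCA = 47


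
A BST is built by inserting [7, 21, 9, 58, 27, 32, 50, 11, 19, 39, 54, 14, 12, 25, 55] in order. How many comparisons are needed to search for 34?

Search path for 34: 7 -> 21 -> 58 -> 27 -> 32 -> 50 -> 39
Found: False
Comparisons: 7


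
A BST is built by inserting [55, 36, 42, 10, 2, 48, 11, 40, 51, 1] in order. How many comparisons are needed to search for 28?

Search path for 28: 55 -> 36 -> 10 -> 11
Found: False
Comparisons: 4


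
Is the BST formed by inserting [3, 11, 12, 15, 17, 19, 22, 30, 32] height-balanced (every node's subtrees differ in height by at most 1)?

Tree (level-order array): [3, None, 11, None, 12, None, 15, None, 17, None, 19, None, 22, None, 30, None, 32]
Definition: a tree is height-balanced if, at every node, |h(left) - h(right)| <= 1 (empty subtree has height -1).
Bottom-up per-node check:
  node 32: h_left=-1, h_right=-1, diff=0 [OK], height=0
  node 30: h_left=-1, h_right=0, diff=1 [OK], height=1
  node 22: h_left=-1, h_right=1, diff=2 [FAIL (|-1-1|=2 > 1)], height=2
  node 19: h_left=-1, h_right=2, diff=3 [FAIL (|-1-2|=3 > 1)], height=3
  node 17: h_left=-1, h_right=3, diff=4 [FAIL (|-1-3|=4 > 1)], height=4
  node 15: h_left=-1, h_right=4, diff=5 [FAIL (|-1-4|=5 > 1)], height=5
  node 12: h_left=-1, h_right=5, diff=6 [FAIL (|-1-5|=6 > 1)], height=6
  node 11: h_left=-1, h_right=6, diff=7 [FAIL (|-1-6|=7 > 1)], height=7
  node 3: h_left=-1, h_right=7, diff=8 [FAIL (|-1-7|=8 > 1)], height=8
Node 22 violates the condition: |-1 - 1| = 2 > 1.
Result: Not balanced


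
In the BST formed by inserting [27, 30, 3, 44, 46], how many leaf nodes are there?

Tree built from: [27, 30, 3, 44, 46]
Tree (level-order array): [27, 3, 30, None, None, None, 44, None, 46]
Rule: A leaf has 0 children.
Per-node child counts:
  node 27: 2 child(ren)
  node 3: 0 child(ren)
  node 30: 1 child(ren)
  node 44: 1 child(ren)
  node 46: 0 child(ren)
Matching nodes: [3, 46]
Count of leaf nodes: 2


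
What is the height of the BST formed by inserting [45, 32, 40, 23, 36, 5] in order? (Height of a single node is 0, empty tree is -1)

Insertion order: [45, 32, 40, 23, 36, 5]
Tree (level-order array): [45, 32, None, 23, 40, 5, None, 36]
Compute height bottom-up (empty subtree = -1):
  height(5) = 1 + max(-1, -1) = 0
  height(23) = 1 + max(0, -1) = 1
  height(36) = 1 + max(-1, -1) = 0
  height(40) = 1 + max(0, -1) = 1
  height(32) = 1 + max(1, 1) = 2
  height(45) = 1 + max(2, -1) = 3
Height = 3


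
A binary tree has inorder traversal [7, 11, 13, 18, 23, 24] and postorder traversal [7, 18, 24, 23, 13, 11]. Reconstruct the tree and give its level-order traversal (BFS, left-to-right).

Inorder:   [7, 11, 13, 18, 23, 24]
Postorder: [7, 18, 24, 23, 13, 11]
Algorithm: postorder visits root last, so walk postorder right-to-left;
each value is the root of the current inorder slice — split it at that
value, recurse on the right subtree first, then the left.
Recursive splits:
  root=11; inorder splits into left=[7], right=[13, 18, 23, 24]
  root=13; inorder splits into left=[], right=[18, 23, 24]
  root=23; inorder splits into left=[18], right=[24]
  root=24; inorder splits into left=[], right=[]
  root=18; inorder splits into left=[], right=[]
  root=7; inorder splits into left=[], right=[]
Reconstructed level-order: [11, 7, 13, 23, 18, 24]


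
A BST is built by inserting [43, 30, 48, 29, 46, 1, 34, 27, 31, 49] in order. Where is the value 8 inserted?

Starting tree (level order): [43, 30, 48, 29, 34, 46, 49, 1, None, 31, None, None, None, None, None, None, 27]
Insertion path: 43 -> 30 -> 29 -> 1 -> 27
Result: insert 8 as left child of 27
Final tree (level order): [43, 30, 48, 29, 34, 46, 49, 1, None, 31, None, None, None, None, None, None, 27, None, None, 8]


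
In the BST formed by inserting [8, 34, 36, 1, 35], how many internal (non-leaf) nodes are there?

Tree built from: [8, 34, 36, 1, 35]
Tree (level-order array): [8, 1, 34, None, None, None, 36, 35]
Rule: An internal node has at least one child.
Per-node child counts:
  node 8: 2 child(ren)
  node 1: 0 child(ren)
  node 34: 1 child(ren)
  node 36: 1 child(ren)
  node 35: 0 child(ren)
Matching nodes: [8, 34, 36]
Count of internal (non-leaf) nodes: 3


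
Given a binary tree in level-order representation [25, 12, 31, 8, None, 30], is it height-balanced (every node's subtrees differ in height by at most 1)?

Tree (level-order array): [25, 12, 31, 8, None, 30]
Definition: a tree is height-balanced if, at every node, |h(left) - h(right)| <= 1 (empty subtree has height -1).
Bottom-up per-node check:
  node 8: h_left=-1, h_right=-1, diff=0 [OK], height=0
  node 12: h_left=0, h_right=-1, diff=1 [OK], height=1
  node 30: h_left=-1, h_right=-1, diff=0 [OK], height=0
  node 31: h_left=0, h_right=-1, diff=1 [OK], height=1
  node 25: h_left=1, h_right=1, diff=0 [OK], height=2
All nodes satisfy the balance condition.
Result: Balanced


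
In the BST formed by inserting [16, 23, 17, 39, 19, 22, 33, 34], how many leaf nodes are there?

Tree built from: [16, 23, 17, 39, 19, 22, 33, 34]
Tree (level-order array): [16, None, 23, 17, 39, None, 19, 33, None, None, 22, None, 34]
Rule: A leaf has 0 children.
Per-node child counts:
  node 16: 1 child(ren)
  node 23: 2 child(ren)
  node 17: 1 child(ren)
  node 19: 1 child(ren)
  node 22: 0 child(ren)
  node 39: 1 child(ren)
  node 33: 1 child(ren)
  node 34: 0 child(ren)
Matching nodes: [22, 34]
Count of leaf nodes: 2


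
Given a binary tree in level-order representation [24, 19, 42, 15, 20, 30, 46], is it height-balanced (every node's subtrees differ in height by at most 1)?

Tree (level-order array): [24, 19, 42, 15, 20, 30, 46]
Definition: a tree is height-balanced if, at every node, |h(left) - h(right)| <= 1 (empty subtree has height -1).
Bottom-up per-node check:
  node 15: h_left=-1, h_right=-1, diff=0 [OK], height=0
  node 20: h_left=-1, h_right=-1, diff=0 [OK], height=0
  node 19: h_left=0, h_right=0, diff=0 [OK], height=1
  node 30: h_left=-1, h_right=-1, diff=0 [OK], height=0
  node 46: h_left=-1, h_right=-1, diff=0 [OK], height=0
  node 42: h_left=0, h_right=0, diff=0 [OK], height=1
  node 24: h_left=1, h_right=1, diff=0 [OK], height=2
All nodes satisfy the balance condition.
Result: Balanced


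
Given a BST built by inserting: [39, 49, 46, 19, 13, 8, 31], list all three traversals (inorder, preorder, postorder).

Tree insertion order: [39, 49, 46, 19, 13, 8, 31]
Tree (level-order array): [39, 19, 49, 13, 31, 46, None, 8]
Inorder (L, root, R): [8, 13, 19, 31, 39, 46, 49]
Preorder (root, L, R): [39, 19, 13, 8, 31, 49, 46]
Postorder (L, R, root): [8, 13, 31, 19, 46, 49, 39]


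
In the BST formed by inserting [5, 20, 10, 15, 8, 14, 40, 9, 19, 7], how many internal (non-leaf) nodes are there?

Tree built from: [5, 20, 10, 15, 8, 14, 40, 9, 19, 7]
Tree (level-order array): [5, None, 20, 10, 40, 8, 15, None, None, 7, 9, 14, 19]
Rule: An internal node has at least one child.
Per-node child counts:
  node 5: 1 child(ren)
  node 20: 2 child(ren)
  node 10: 2 child(ren)
  node 8: 2 child(ren)
  node 7: 0 child(ren)
  node 9: 0 child(ren)
  node 15: 2 child(ren)
  node 14: 0 child(ren)
  node 19: 0 child(ren)
  node 40: 0 child(ren)
Matching nodes: [5, 20, 10, 8, 15]
Count of internal (non-leaf) nodes: 5


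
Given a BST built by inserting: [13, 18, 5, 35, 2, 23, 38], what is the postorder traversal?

Tree insertion order: [13, 18, 5, 35, 2, 23, 38]
Tree (level-order array): [13, 5, 18, 2, None, None, 35, None, None, 23, 38]
Postorder traversal: [2, 5, 23, 38, 35, 18, 13]


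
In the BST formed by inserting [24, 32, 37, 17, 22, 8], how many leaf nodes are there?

Tree built from: [24, 32, 37, 17, 22, 8]
Tree (level-order array): [24, 17, 32, 8, 22, None, 37]
Rule: A leaf has 0 children.
Per-node child counts:
  node 24: 2 child(ren)
  node 17: 2 child(ren)
  node 8: 0 child(ren)
  node 22: 0 child(ren)
  node 32: 1 child(ren)
  node 37: 0 child(ren)
Matching nodes: [8, 22, 37]
Count of leaf nodes: 3


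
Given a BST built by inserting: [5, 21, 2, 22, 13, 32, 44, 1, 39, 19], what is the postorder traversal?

Tree insertion order: [5, 21, 2, 22, 13, 32, 44, 1, 39, 19]
Tree (level-order array): [5, 2, 21, 1, None, 13, 22, None, None, None, 19, None, 32, None, None, None, 44, 39]
Postorder traversal: [1, 2, 19, 13, 39, 44, 32, 22, 21, 5]


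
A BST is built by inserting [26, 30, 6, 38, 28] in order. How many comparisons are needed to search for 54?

Search path for 54: 26 -> 30 -> 38
Found: False
Comparisons: 3


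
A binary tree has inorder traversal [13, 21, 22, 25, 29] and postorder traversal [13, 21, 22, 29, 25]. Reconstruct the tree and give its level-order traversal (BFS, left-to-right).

Inorder:   [13, 21, 22, 25, 29]
Postorder: [13, 21, 22, 29, 25]
Algorithm: postorder visits root last, so walk postorder right-to-left;
each value is the root of the current inorder slice — split it at that
value, recurse on the right subtree first, then the left.
Recursive splits:
  root=25; inorder splits into left=[13, 21, 22], right=[29]
  root=29; inorder splits into left=[], right=[]
  root=22; inorder splits into left=[13, 21], right=[]
  root=21; inorder splits into left=[13], right=[]
  root=13; inorder splits into left=[], right=[]
Reconstructed level-order: [25, 22, 29, 21, 13]


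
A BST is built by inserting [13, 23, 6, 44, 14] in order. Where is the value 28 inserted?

Starting tree (level order): [13, 6, 23, None, None, 14, 44]
Insertion path: 13 -> 23 -> 44
Result: insert 28 as left child of 44
Final tree (level order): [13, 6, 23, None, None, 14, 44, None, None, 28]


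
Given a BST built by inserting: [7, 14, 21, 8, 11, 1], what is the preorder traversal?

Tree insertion order: [7, 14, 21, 8, 11, 1]
Tree (level-order array): [7, 1, 14, None, None, 8, 21, None, 11]
Preorder traversal: [7, 1, 14, 8, 11, 21]


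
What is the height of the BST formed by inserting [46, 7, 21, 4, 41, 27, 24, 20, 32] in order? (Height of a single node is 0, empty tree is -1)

Insertion order: [46, 7, 21, 4, 41, 27, 24, 20, 32]
Tree (level-order array): [46, 7, None, 4, 21, None, None, 20, 41, None, None, 27, None, 24, 32]
Compute height bottom-up (empty subtree = -1):
  height(4) = 1 + max(-1, -1) = 0
  height(20) = 1 + max(-1, -1) = 0
  height(24) = 1 + max(-1, -1) = 0
  height(32) = 1 + max(-1, -1) = 0
  height(27) = 1 + max(0, 0) = 1
  height(41) = 1 + max(1, -1) = 2
  height(21) = 1 + max(0, 2) = 3
  height(7) = 1 + max(0, 3) = 4
  height(46) = 1 + max(4, -1) = 5
Height = 5


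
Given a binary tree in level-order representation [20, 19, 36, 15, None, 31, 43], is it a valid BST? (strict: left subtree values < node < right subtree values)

Level-order array: [20, 19, 36, 15, None, 31, 43]
Validate using subtree bounds (lo, hi): at each node, require lo < value < hi,
then recurse left with hi=value and right with lo=value.
Preorder trace (stopping at first violation):
  at node 20 with bounds (-inf, +inf): OK
  at node 19 with bounds (-inf, 20): OK
  at node 15 with bounds (-inf, 19): OK
  at node 36 with bounds (20, +inf): OK
  at node 31 with bounds (20, 36): OK
  at node 43 with bounds (36, +inf): OK
No violation found at any node.
Result: Valid BST


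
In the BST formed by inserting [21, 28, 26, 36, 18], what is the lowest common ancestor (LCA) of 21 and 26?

Tree insertion order: [21, 28, 26, 36, 18]
Tree (level-order array): [21, 18, 28, None, None, 26, 36]
In a BST, the LCA of p=21, q=26 is the first node v on the
root-to-leaf path with p <= v <= q (go left if both < v, right if both > v).
Walk from root:
  at 21: 21 <= 21 <= 26, this is the LCA
LCA = 21


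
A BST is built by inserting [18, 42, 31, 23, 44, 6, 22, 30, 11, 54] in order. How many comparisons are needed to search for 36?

Search path for 36: 18 -> 42 -> 31
Found: False
Comparisons: 3


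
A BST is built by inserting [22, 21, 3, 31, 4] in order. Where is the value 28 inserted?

Starting tree (level order): [22, 21, 31, 3, None, None, None, None, 4]
Insertion path: 22 -> 31
Result: insert 28 as left child of 31
Final tree (level order): [22, 21, 31, 3, None, 28, None, None, 4]


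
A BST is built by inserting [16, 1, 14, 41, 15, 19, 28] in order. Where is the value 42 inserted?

Starting tree (level order): [16, 1, 41, None, 14, 19, None, None, 15, None, 28]
Insertion path: 16 -> 41
Result: insert 42 as right child of 41
Final tree (level order): [16, 1, 41, None, 14, 19, 42, None, 15, None, 28]


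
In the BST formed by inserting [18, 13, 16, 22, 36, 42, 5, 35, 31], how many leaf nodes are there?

Tree built from: [18, 13, 16, 22, 36, 42, 5, 35, 31]
Tree (level-order array): [18, 13, 22, 5, 16, None, 36, None, None, None, None, 35, 42, 31]
Rule: A leaf has 0 children.
Per-node child counts:
  node 18: 2 child(ren)
  node 13: 2 child(ren)
  node 5: 0 child(ren)
  node 16: 0 child(ren)
  node 22: 1 child(ren)
  node 36: 2 child(ren)
  node 35: 1 child(ren)
  node 31: 0 child(ren)
  node 42: 0 child(ren)
Matching nodes: [5, 16, 31, 42]
Count of leaf nodes: 4


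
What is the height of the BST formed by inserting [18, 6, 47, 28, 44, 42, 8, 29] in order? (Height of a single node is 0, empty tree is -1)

Insertion order: [18, 6, 47, 28, 44, 42, 8, 29]
Tree (level-order array): [18, 6, 47, None, 8, 28, None, None, None, None, 44, 42, None, 29]
Compute height bottom-up (empty subtree = -1):
  height(8) = 1 + max(-1, -1) = 0
  height(6) = 1 + max(-1, 0) = 1
  height(29) = 1 + max(-1, -1) = 0
  height(42) = 1 + max(0, -1) = 1
  height(44) = 1 + max(1, -1) = 2
  height(28) = 1 + max(-1, 2) = 3
  height(47) = 1 + max(3, -1) = 4
  height(18) = 1 + max(1, 4) = 5
Height = 5


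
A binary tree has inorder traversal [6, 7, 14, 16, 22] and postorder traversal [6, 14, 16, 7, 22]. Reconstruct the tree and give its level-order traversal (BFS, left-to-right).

Inorder:   [6, 7, 14, 16, 22]
Postorder: [6, 14, 16, 7, 22]
Algorithm: postorder visits root last, so walk postorder right-to-left;
each value is the root of the current inorder slice — split it at that
value, recurse on the right subtree first, then the left.
Recursive splits:
  root=22; inorder splits into left=[6, 7, 14, 16], right=[]
  root=7; inorder splits into left=[6], right=[14, 16]
  root=16; inorder splits into left=[14], right=[]
  root=14; inorder splits into left=[], right=[]
  root=6; inorder splits into left=[], right=[]
Reconstructed level-order: [22, 7, 6, 16, 14]


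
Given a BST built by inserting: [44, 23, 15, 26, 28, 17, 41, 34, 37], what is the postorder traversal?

Tree insertion order: [44, 23, 15, 26, 28, 17, 41, 34, 37]
Tree (level-order array): [44, 23, None, 15, 26, None, 17, None, 28, None, None, None, 41, 34, None, None, 37]
Postorder traversal: [17, 15, 37, 34, 41, 28, 26, 23, 44]


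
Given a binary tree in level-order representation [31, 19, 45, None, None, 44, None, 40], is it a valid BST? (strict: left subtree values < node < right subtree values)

Level-order array: [31, 19, 45, None, None, 44, None, 40]
Validate using subtree bounds (lo, hi): at each node, require lo < value < hi,
then recurse left with hi=value and right with lo=value.
Preorder trace (stopping at first violation):
  at node 31 with bounds (-inf, +inf): OK
  at node 19 with bounds (-inf, 31): OK
  at node 45 with bounds (31, +inf): OK
  at node 44 with bounds (31, 45): OK
  at node 40 with bounds (31, 44): OK
No violation found at any node.
Result: Valid BST


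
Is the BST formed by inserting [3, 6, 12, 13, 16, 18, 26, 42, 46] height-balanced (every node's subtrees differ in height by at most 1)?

Tree (level-order array): [3, None, 6, None, 12, None, 13, None, 16, None, 18, None, 26, None, 42, None, 46]
Definition: a tree is height-balanced if, at every node, |h(left) - h(right)| <= 1 (empty subtree has height -1).
Bottom-up per-node check:
  node 46: h_left=-1, h_right=-1, diff=0 [OK], height=0
  node 42: h_left=-1, h_right=0, diff=1 [OK], height=1
  node 26: h_left=-1, h_right=1, diff=2 [FAIL (|-1-1|=2 > 1)], height=2
  node 18: h_left=-1, h_right=2, diff=3 [FAIL (|-1-2|=3 > 1)], height=3
  node 16: h_left=-1, h_right=3, diff=4 [FAIL (|-1-3|=4 > 1)], height=4
  node 13: h_left=-1, h_right=4, diff=5 [FAIL (|-1-4|=5 > 1)], height=5
  node 12: h_left=-1, h_right=5, diff=6 [FAIL (|-1-5|=6 > 1)], height=6
  node 6: h_left=-1, h_right=6, diff=7 [FAIL (|-1-6|=7 > 1)], height=7
  node 3: h_left=-1, h_right=7, diff=8 [FAIL (|-1-7|=8 > 1)], height=8
Node 26 violates the condition: |-1 - 1| = 2 > 1.
Result: Not balanced


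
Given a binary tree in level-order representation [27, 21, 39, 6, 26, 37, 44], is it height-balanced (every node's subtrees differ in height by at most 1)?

Tree (level-order array): [27, 21, 39, 6, 26, 37, 44]
Definition: a tree is height-balanced if, at every node, |h(left) - h(right)| <= 1 (empty subtree has height -1).
Bottom-up per-node check:
  node 6: h_left=-1, h_right=-1, diff=0 [OK], height=0
  node 26: h_left=-1, h_right=-1, diff=0 [OK], height=0
  node 21: h_left=0, h_right=0, diff=0 [OK], height=1
  node 37: h_left=-1, h_right=-1, diff=0 [OK], height=0
  node 44: h_left=-1, h_right=-1, diff=0 [OK], height=0
  node 39: h_left=0, h_right=0, diff=0 [OK], height=1
  node 27: h_left=1, h_right=1, diff=0 [OK], height=2
All nodes satisfy the balance condition.
Result: Balanced


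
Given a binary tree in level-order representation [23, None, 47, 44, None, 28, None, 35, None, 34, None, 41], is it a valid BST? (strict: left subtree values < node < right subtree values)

Level-order array: [23, None, 47, 44, None, 28, None, 35, None, 34, None, 41]
Validate using subtree bounds (lo, hi): at each node, require lo < value < hi,
then recurse left with hi=value and right with lo=value.
Preorder trace (stopping at first violation):
  at node 23 with bounds (-inf, +inf): OK
  at node 47 with bounds (23, +inf): OK
  at node 44 with bounds (23, 47): OK
  at node 28 with bounds (23, 44): OK
  at node 35 with bounds (23, 28): VIOLATION
Node 35 violates its bound: not (23 < 35 < 28).
Result: Not a valid BST


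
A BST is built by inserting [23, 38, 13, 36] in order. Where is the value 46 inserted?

Starting tree (level order): [23, 13, 38, None, None, 36]
Insertion path: 23 -> 38
Result: insert 46 as right child of 38
Final tree (level order): [23, 13, 38, None, None, 36, 46]


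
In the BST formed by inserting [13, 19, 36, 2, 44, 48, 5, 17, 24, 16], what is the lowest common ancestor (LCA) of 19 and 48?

Tree insertion order: [13, 19, 36, 2, 44, 48, 5, 17, 24, 16]
Tree (level-order array): [13, 2, 19, None, 5, 17, 36, None, None, 16, None, 24, 44, None, None, None, None, None, 48]
In a BST, the LCA of p=19, q=48 is the first node v on the
root-to-leaf path with p <= v <= q (go left if both < v, right if both > v).
Walk from root:
  at 13: both 19 and 48 > 13, go right
  at 19: 19 <= 19 <= 48, this is the LCA
LCA = 19


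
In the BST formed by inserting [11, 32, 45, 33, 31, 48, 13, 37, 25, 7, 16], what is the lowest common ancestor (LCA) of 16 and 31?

Tree insertion order: [11, 32, 45, 33, 31, 48, 13, 37, 25, 7, 16]
Tree (level-order array): [11, 7, 32, None, None, 31, 45, 13, None, 33, 48, None, 25, None, 37, None, None, 16]
In a BST, the LCA of p=16, q=31 is the first node v on the
root-to-leaf path with p <= v <= q (go left if both < v, right if both > v).
Walk from root:
  at 11: both 16 and 31 > 11, go right
  at 32: both 16 and 31 < 32, go left
  at 31: 16 <= 31 <= 31, this is the LCA
LCA = 31


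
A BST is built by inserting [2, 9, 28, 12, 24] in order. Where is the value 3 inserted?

Starting tree (level order): [2, None, 9, None, 28, 12, None, None, 24]
Insertion path: 2 -> 9
Result: insert 3 as left child of 9
Final tree (level order): [2, None, 9, 3, 28, None, None, 12, None, None, 24]


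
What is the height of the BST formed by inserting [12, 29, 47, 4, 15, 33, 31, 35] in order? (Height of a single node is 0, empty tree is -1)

Insertion order: [12, 29, 47, 4, 15, 33, 31, 35]
Tree (level-order array): [12, 4, 29, None, None, 15, 47, None, None, 33, None, 31, 35]
Compute height bottom-up (empty subtree = -1):
  height(4) = 1 + max(-1, -1) = 0
  height(15) = 1 + max(-1, -1) = 0
  height(31) = 1 + max(-1, -1) = 0
  height(35) = 1 + max(-1, -1) = 0
  height(33) = 1 + max(0, 0) = 1
  height(47) = 1 + max(1, -1) = 2
  height(29) = 1 + max(0, 2) = 3
  height(12) = 1 + max(0, 3) = 4
Height = 4


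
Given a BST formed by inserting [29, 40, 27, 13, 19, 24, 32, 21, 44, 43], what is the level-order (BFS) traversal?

Tree insertion order: [29, 40, 27, 13, 19, 24, 32, 21, 44, 43]
Tree (level-order array): [29, 27, 40, 13, None, 32, 44, None, 19, None, None, 43, None, None, 24, None, None, 21]
BFS from the root, enqueuing left then right child of each popped node:
  queue [29] -> pop 29, enqueue [27, 40], visited so far: [29]
  queue [27, 40] -> pop 27, enqueue [13], visited so far: [29, 27]
  queue [40, 13] -> pop 40, enqueue [32, 44], visited so far: [29, 27, 40]
  queue [13, 32, 44] -> pop 13, enqueue [19], visited so far: [29, 27, 40, 13]
  queue [32, 44, 19] -> pop 32, enqueue [none], visited so far: [29, 27, 40, 13, 32]
  queue [44, 19] -> pop 44, enqueue [43], visited so far: [29, 27, 40, 13, 32, 44]
  queue [19, 43] -> pop 19, enqueue [24], visited so far: [29, 27, 40, 13, 32, 44, 19]
  queue [43, 24] -> pop 43, enqueue [none], visited so far: [29, 27, 40, 13, 32, 44, 19, 43]
  queue [24] -> pop 24, enqueue [21], visited so far: [29, 27, 40, 13, 32, 44, 19, 43, 24]
  queue [21] -> pop 21, enqueue [none], visited so far: [29, 27, 40, 13, 32, 44, 19, 43, 24, 21]
Result: [29, 27, 40, 13, 32, 44, 19, 43, 24, 21]


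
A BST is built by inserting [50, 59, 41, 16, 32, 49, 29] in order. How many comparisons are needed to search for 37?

Search path for 37: 50 -> 41 -> 16 -> 32
Found: False
Comparisons: 4


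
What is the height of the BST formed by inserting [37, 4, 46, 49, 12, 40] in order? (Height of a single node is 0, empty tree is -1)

Insertion order: [37, 4, 46, 49, 12, 40]
Tree (level-order array): [37, 4, 46, None, 12, 40, 49]
Compute height bottom-up (empty subtree = -1):
  height(12) = 1 + max(-1, -1) = 0
  height(4) = 1 + max(-1, 0) = 1
  height(40) = 1 + max(-1, -1) = 0
  height(49) = 1 + max(-1, -1) = 0
  height(46) = 1 + max(0, 0) = 1
  height(37) = 1 + max(1, 1) = 2
Height = 2


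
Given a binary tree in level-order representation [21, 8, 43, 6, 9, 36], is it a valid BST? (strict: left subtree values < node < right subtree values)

Level-order array: [21, 8, 43, 6, 9, 36]
Validate using subtree bounds (lo, hi): at each node, require lo < value < hi,
then recurse left with hi=value and right with lo=value.
Preorder trace (stopping at first violation):
  at node 21 with bounds (-inf, +inf): OK
  at node 8 with bounds (-inf, 21): OK
  at node 6 with bounds (-inf, 8): OK
  at node 9 with bounds (8, 21): OK
  at node 43 with bounds (21, +inf): OK
  at node 36 with bounds (21, 43): OK
No violation found at any node.
Result: Valid BST


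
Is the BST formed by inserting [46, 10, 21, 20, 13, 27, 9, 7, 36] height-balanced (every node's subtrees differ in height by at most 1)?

Tree (level-order array): [46, 10, None, 9, 21, 7, None, 20, 27, None, None, 13, None, None, 36]
Definition: a tree is height-balanced if, at every node, |h(left) - h(right)| <= 1 (empty subtree has height -1).
Bottom-up per-node check:
  node 7: h_left=-1, h_right=-1, diff=0 [OK], height=0
  node 9: h_left=0, h_right=-1, diff=1 [OK], height=1
  node 13: h_left=-1, h_right=-1, diff=0 [OK], height=0
  node 20: h_left=0, h_right=-1, diff=1 [OK], height=1
  node 36: h_left=-1, h_right=-1, diff=0 [OK], height=0
  node 27: h_left=-1, h_right=0, diff=1 [OK], height=1
  node 21: h_left=1, h_right=1, diff=0 [OK], height=2
  node 10: h_left=1, h_right=2, diff=1 [OK], height=3
  node 46: h_left=3, h_right=-1, diff=4 [FAIL (|3--1|=4 > 1)], height=4
Node 46 violates the condition: |3 - -1| = 4 > 1.
Result: Not balanced


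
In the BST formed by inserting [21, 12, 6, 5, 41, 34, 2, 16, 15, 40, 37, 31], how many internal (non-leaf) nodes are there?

Tree built from: [21, 12, 6, 5, 41, 34, 2, 16, 15, 40, 37, 31]
Tree (level-order array): [21, 12, 41, 6, 16, 34, None, 5, None, 15, None, 31, 40, 2, None, None, None, None, None, 37]
Rule: An internal node has at least one child.
Per-node child counts:
  node 21: 2 child(ren)
  node 12: 2 child(ren)
  node 6: 1 child(ren)
  node 5: 1 child(ren)
  node 2: 0 child(ren)
  node 16: 1 child(ren)
  node 15: 0 child(ren)
  node 41: 1 child(ren)
  node 34: 2 child(ren)
  node 31: 0 child(ren)
  node 40: 1 child(ren)
  node 37: 0 child(ren)
Matching nodes: [21, 12, 6, 5, 16, 41, 34, 40]
Count of internal (non-leaf) nodes: 8
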